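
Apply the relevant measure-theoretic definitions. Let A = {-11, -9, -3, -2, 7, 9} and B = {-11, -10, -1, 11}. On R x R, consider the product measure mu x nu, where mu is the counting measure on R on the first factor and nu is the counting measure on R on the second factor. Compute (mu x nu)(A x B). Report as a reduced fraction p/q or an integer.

For a measurable rectangle A x B, the product measure satisfies
  (mu x nu)(A x B) = mu(A) * nu(B).
  mu(A) = 6.
  nu(B) = 4.
  (mu x nu)(A x B) = 6 * 4 = 24.

24


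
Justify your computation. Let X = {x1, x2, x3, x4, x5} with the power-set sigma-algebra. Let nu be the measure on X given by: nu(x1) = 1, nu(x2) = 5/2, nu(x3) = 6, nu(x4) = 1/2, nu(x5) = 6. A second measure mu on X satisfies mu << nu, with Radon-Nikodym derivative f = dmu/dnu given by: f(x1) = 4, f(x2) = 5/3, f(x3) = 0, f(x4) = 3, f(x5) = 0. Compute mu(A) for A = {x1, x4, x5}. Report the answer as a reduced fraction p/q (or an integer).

By the defining property of the Radon-Nikodym derivative, for every measurable set A,
  mu(A) = integral_A f dnu.
Since nu is a discrete measure concentrated on the atoms of X, the integral over A reduces to the sum
  mu(A) = sum_{x in A} f(x) * nu({x}).
Computing each term:
  x1: f(x1) * nu(x1) = 4 * 1 = 4.
  x4: f(x4) * nu(x4) = 3 * 1/2 = 3/2.
  x5: f(x5) * nu(x5) = 0 * 6 = 0.
Summing: mu(A) = 4 + 3/2 + 0 = 11/2.

11/2


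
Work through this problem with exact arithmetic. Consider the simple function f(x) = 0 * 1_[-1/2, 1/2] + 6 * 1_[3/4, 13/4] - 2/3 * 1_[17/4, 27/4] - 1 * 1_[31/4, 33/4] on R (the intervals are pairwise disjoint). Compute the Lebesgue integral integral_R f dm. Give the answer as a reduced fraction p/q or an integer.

For a simple function f = sum_i c_i * 1_{A_i} with disjoint A_i,
  integral f dm = sum_i c_i * m(A_i).
Lengths of the A_i:
  m(A_1) = 1/2 - (-1/2) = 1.
  m(A_2) = 13/4 - 3/4 = 5/2.
  m(A_3) = 27/4 - 17/4 = 5/2.
  m(A_4) = 33/4 - 31/4 = 1/2.
Contributions c_i * m(A_i):
  (0) * (1) = 0.
  (6) * (5/2) = 15.
  (-2/3) * (5/2) = -5/3.
  (-1) * (1/2) = -1/2.
Total: 0 + 15 - 5/3 - 1/2 = 77/6.

77/6


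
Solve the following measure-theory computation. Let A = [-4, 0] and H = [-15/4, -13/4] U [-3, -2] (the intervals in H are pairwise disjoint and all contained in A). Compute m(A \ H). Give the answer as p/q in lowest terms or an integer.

The ambient interval has length m(A) = 0 - (-4) = 4.
Since the holes are disjoint and sit inside A, by finite additivity
  m(H) = sum_i (b_i - a_i), and m(A \ H) = m(A) - m(H).
Computing the hole measures:
  m(H_1) = -13/4 - (-15/4) = 1/2.
  m(H_2) = -2 - (-3) = 1.
Summed: m(H) = 1/2 + 1 = 3/2.
So m(A \ H) = 4 - 3/2 = 5/2.

5/2


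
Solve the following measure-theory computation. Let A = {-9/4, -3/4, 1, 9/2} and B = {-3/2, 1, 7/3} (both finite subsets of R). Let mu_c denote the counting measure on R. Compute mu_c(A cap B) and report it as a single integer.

Counting measure on a finite set equals cardinality. mu_c(A cap B) = |A cap B| (elements appearing in both).
Enumerating the elements of A that also lie in B gives 1 element(s).
So mu_c(A cap B) = 1.

1


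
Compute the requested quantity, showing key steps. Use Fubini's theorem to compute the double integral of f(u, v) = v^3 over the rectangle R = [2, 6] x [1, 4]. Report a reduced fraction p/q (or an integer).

f(u, v) is a tensor product of a function of u and a function of v, and both factors are bounded continuous (hence Lebesgue integrable) on the rectangle, so Fubini's theorem applies:
  integral_R f d(m x m) = (integral_a1^b1 1 du) * (integral_a2^b2 v^3 dv).
Inner integral in u: integral_{2}^{6} 1 du = (6^1 - 2^1)/1
  = 4.
Inner integral in v: integral_{1}^{4} v^3 dv = (4^4 - 1^4)/4
  = 255/4.
Product: (4) * (255/4) = 255.

255


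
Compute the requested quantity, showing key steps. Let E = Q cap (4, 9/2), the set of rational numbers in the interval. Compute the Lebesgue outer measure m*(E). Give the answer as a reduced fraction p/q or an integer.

Q cap (4, 9/2) is countable; list its elements as q_1, q_2, ... . Fix eps > 0 and cover the k-th point by an interval of length eps * 2^(-k). The cover has total length eps * sum_{k>=1} 2^(-k) = eps, so by definition of outer measure m*(Q cap (4, 9/2)) <= eps. Since eps was arbitrary and m* >= 0, the outer measure is 0.

0


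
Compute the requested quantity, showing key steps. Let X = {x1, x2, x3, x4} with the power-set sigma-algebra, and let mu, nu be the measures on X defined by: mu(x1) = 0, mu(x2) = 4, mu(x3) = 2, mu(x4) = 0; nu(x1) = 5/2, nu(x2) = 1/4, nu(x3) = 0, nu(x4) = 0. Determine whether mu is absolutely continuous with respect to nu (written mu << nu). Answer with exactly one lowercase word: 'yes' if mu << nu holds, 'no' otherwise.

mu << nu means: every nu-null measurable set is also mu-null; equivalently, for every atom x, if nu({x}) = 0 then mu({x}) = 0.
Checking each atom:
  x1: nu = 5/2 > 0 -> no constraint.
  x2: nu = 1/4 > 0 -> no constraint.
  x3: nu = 0, mu = 2 > 0 -> violates mu << nu.
  x4: nu = 0, mu = 0 -> consistent with mu << nu.
The atom(s) x3 violate the condition (nu = 0 but mu > 0). Therefore mu is NOT absolutely continuous w.r.t. nu.

no


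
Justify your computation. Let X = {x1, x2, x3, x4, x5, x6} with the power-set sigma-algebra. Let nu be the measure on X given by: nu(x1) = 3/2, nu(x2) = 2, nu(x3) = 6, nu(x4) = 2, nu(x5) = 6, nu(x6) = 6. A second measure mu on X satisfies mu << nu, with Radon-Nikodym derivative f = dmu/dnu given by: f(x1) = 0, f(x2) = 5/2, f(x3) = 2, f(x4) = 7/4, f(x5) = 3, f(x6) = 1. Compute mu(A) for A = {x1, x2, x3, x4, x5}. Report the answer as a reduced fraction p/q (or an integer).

By the defining property of the Radon-Nikodym derivative, for every measurable set A,
  mu(A) = integral_A f dnu.
Since nu is a discrete measure concentrated on the atoms of X, the integral over A reduces to the sum
  mu(A) = sum_{x in A} f(x) * nu({x}).
Computing each term:
  x1: f(x1) * nu(x1) = 0 * 3/2 = 0.
  x2: f(x2) * nu(x2) = 5/2 * 2 = 5.
  x3: f(x3) * nu(x3) = 2 * 6 = 12.
  x4: f(x4) * nu(x4) = 7/4 * 2 = 7/2.
  x5: f(x5) * nu(x5) = 3 * 6 = 18.
Summing: mu(A) = 0 + 5 + 12 + 7/2 + 18 = 77/2.

77/2


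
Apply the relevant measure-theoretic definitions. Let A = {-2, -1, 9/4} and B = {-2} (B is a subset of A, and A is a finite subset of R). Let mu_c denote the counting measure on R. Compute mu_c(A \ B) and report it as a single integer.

Counting measure assigns mu_c(E) = |E| (number of elements) when E is finite. For B subset A, A \ B is the set of elements of A not in B, so |A \ B| = |A| - |B|.
|A| = 3, |B| = 1, so mu_c(A \ B) = 3 - 1 = 2.

2


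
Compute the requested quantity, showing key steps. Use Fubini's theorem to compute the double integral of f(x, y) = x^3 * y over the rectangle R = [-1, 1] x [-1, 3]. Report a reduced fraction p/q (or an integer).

f(x, y) is a tensor product of a function of x and a function of y, and both factors are bounded continuous (hence Lebesgue integrable) on the rectangle, so Fubini's theorem applies:
  integral_R f d(m x m) = (integral_a1^b1 x^3 dx) * (integral_a2^b2 y dy).
Inner integral in x: integral_{-1}^{1} x^3 dx = (1^4 - (-1)^4)/4
  = 0.
Inner integral in y: integral_{-1}^{3} y dy = (3^2 - (-1)^2)/2
  = 4.
Product: (0) * (4) = 0.

0


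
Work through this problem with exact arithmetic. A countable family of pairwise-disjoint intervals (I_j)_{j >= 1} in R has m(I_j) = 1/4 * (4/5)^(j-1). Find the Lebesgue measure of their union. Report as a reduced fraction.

By countable additivity of the Lebesgue measure on pairwise disjoint measurable sets,
  m(union_{j >= 1} I_j) = sum_{j >= 1} m(I_j) = sum_{j >= 1} a * r^(j-1),
  with a = 1/4 and r = 4/5.
Since 0 < r = 4/5 < 1, the geometric series converges:
  sum_{j >= 1} a * r^(j-1) = a / (1 - r).
  = 1/4 / (1 - 4/5)
  = 1/4 / (1/5)
  = 5/4.

5/4


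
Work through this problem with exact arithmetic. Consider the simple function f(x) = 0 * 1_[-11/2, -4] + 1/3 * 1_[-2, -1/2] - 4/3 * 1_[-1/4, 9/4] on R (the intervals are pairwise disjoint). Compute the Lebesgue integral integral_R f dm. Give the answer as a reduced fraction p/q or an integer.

For a simple function f = sum_i c_i * 1_{A_i} with disjoint A_i,
  integral f dm = sum_i c_i * m(A_i).
Lengths of the A_i:
  m(A_1) = -4 - (-11/2) = 3/2.
  m(A_2) = -1/2 - (-2) = 3/2.
  m(A_3) = 9/4 - (-1/4) = 5/2.
Contributions c_i * m(A_i):
  (0) * (3/2) = 0.
  (1/3) * (3/2) = 1/2.
  (-4/3) * (5/2) = -10/3.
Total: 0 + 1/2 - 10/3 = -17/6.

-17/6


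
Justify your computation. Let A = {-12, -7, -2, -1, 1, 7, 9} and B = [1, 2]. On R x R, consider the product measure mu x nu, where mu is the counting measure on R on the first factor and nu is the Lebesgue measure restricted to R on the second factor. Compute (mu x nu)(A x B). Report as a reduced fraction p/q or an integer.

For a measurable rectangle A x B, the product measure satisfies
  (mu x nu)(A x B) = mu(A) * nu(B).
  mu(A) = 7.
  nu(B) = 1.
  (mu x nu)(A x B) = 7 * 1 = 7.

7


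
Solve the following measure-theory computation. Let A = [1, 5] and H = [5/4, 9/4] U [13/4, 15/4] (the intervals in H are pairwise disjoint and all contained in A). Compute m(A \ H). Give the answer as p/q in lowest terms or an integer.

The ambient interval has length m(A) = 5 - 1 = 4.
Since the holes are disjoint and sit inside A, by finite additivity
  m(H) = sum_i (b_i - a_i), and m(A \ H) = m(A) - m(H).
Computing the hole measures:
  m(H_1) = 9/4 - 5/4 = 1.
  m(H_2) = 15/4 - 13/4 = 1/2.
Summed: m(H) = 1 + 1/2 = 3/2.
So m(A \ H) = 4 - 3/2 = 5/2.

5/2


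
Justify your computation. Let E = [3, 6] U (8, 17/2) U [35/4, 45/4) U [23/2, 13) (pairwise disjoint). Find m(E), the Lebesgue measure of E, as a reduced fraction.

For pairwise disjoint intervals, m(union_i I_i) = sum_i m(I_i),
and m is invariant under swapping open/closed endpoints (single points have measure 0).
So m(E) = sum_i (b_i - a_i).
  I_1 has length 6 - 3 = 3.
  I_2 has length 17/2 - 8 = 1/2.
  I_3 has length 45/4 - 35/4 = 5/2.
  I_4 has length 13 - 23/2 = 3/2.
Summing:
  m(E) = 3 + 1/2 + 5/2 + 3/2 = 15/2.

15/2


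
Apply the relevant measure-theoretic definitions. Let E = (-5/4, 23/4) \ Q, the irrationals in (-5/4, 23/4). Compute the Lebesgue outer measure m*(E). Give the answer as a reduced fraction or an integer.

The interval I = (-5/4, 23/4) has m(I) = 23/4 - (-5/4) = 7 (endpoints are measure-zero, so open/closed/half-open agree). Write I = (I cap Q) u (I \ Q). The rationals in I are countable, so m*(I cap Q) = 0 (cover each rational by intervals whose total length is arbitrarily small). By countable subadditivity m*(I) <= m*(I cap Q) + m*(I \ Q), hence m*(I \ Q) >= m(I) = 7. The reverse inequality m*(I \ Q) <= m*(I) = 7 is trivial since (I \ Q) is a subset of I. Therefore m*(I \ Q) = 7.

7


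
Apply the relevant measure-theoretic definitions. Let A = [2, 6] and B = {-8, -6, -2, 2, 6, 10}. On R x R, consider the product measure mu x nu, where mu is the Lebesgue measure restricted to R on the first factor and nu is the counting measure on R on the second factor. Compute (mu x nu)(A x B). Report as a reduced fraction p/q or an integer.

For a measurable rectangle A x B, the product measure satisfies
  (mu x nu)(A x B) = mu(A) * nu(B).
  mu(A) = 4.
  nu(B) = 6.
  (mu x nu)(A x B) = 4 * 6 = 24.

24


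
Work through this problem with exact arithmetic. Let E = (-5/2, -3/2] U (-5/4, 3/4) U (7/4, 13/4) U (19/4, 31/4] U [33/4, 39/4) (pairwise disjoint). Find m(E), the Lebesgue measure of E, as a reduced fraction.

For pairwise disjoint intervals, m(union_i I_i) = sum_i m(I_i),
and m is invariant under swapping open/closed endpoints (single points have measure 0).
So m(E) = sum_i (b_i - a_i).
  I_1 has length -3/2 - (-5/2) = 1.
  I_2 has length 3/4 - (-5/4) = 2.
  I_3 has length 13/4 - 7/4 = 3/2.
  I_4 has length 31/4 - 19/4 = 3.
  I_5 has length 39/4 - 33/4 = 3/2.
Summing:
  m(E) = 1 + 2 + 3/2 + 3 + 3/2 = 9.

9


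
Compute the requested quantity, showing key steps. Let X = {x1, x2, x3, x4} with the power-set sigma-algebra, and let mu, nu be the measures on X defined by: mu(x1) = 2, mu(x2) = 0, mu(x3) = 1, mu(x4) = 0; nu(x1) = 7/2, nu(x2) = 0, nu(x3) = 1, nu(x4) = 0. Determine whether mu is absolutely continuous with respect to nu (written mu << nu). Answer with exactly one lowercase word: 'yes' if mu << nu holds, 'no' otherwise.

mu << nu means: every nu-null measurable set is also mu-null; equivalently, for every atom x, if nu({x}) = 0 then mu({x}) = 0.
Checking each atom:
  x1: nu = 7/2 > 0 -> no constraint.
  x2: nu = 0, mu = 0 -> consistent with mu << nu.
  x3: nu = 1 > 0 -> no constraint.
  x4: nu = 0, mu = 0 -> consistent with mu << nu.
No atom violates the condition. Therefore mu << nu.

yes


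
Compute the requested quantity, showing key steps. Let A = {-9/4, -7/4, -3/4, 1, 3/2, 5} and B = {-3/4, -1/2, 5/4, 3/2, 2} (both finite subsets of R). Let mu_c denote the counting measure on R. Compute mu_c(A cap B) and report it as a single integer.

Counting measure on a finite set equals cardinality. mu_c(A cap B) = |A cap B| (elements appearing in both).
Enumerating the elements of A that also lie in B gives 2 element(s).
So mu_c(A cap B) = 2.

2


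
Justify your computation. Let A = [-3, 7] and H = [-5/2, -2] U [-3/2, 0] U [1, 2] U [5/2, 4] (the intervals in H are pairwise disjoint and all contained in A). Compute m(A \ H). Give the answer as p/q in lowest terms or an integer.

The ambient interval has length m(A) = 7 - (-3) = 10.
Since the holes are disjoint and sit inside A, by finite additivity
  m(H) = sum_i (b_i - a_i), and m(A \ H) = m(A) - m(H).
Computing the hole measures:
  m(H_1) = -2 - (-5/2) = 1/2.
  m(H_2) = 0 - (-3/2) = 3/2.
  m(H_3) = 2 - 1 = 1.
  m(H_4) = 4 - 5/2 = 3/2.
Summed: m(H) = 1/2 + 3/2 + 1 + 3/2 = 9/2.
So m(A \ H) = 10 - 9/2 = 11/2.

11/2


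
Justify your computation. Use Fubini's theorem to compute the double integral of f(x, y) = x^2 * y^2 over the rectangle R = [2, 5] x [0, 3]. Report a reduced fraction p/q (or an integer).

f(x, y) is a tensor product of a function of x and a function of y, and both factors are bounded continuous (hence Lebesgue integrable) on the rectangle, so Fubini's theorem applies:
  integral_R f d(m x m) = (integral_a1^b1 x^2 dx) * (integral_a2^b2 y^2 dy).
Inner integral in x: integral_{2}^{5} x^2 dx = (5^3 - 2^3)/3
  = 39.
Inner integral in y: integral_{0}^{3} y^2 dy = (3^3 - 0^3)/3
  = 9.
Product: (39) * (9) = 351.

351


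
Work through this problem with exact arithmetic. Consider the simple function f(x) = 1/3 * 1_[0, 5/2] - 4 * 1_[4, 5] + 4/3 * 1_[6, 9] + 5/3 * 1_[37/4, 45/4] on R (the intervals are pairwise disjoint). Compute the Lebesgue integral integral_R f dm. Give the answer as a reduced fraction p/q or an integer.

For a simple function f = sum_i c_i * 1_{A_i} with disjoint A_i,
  integral f dm = sum_i c_i * m(A_i).
Lengths of the A_i:
  m(A_1) = 5/2 - 0 = 5/2.
  m(A_2) = 5 - 4 = 1.
  m(A_3) = 9 - 6 = 3.
  m(A_4) = 45/4 - 37/4 = 2.
Contributions c_i * m(A_i):
  (1/3) * (5/2) = 5/6.
  (-4) * (1) = -4.
  (4/3) * (3) = 4.
  (5/3) * (2) = 10/3.
Total: 5/6 - 4 + 4 + 10/3 = 25/6.

25/6


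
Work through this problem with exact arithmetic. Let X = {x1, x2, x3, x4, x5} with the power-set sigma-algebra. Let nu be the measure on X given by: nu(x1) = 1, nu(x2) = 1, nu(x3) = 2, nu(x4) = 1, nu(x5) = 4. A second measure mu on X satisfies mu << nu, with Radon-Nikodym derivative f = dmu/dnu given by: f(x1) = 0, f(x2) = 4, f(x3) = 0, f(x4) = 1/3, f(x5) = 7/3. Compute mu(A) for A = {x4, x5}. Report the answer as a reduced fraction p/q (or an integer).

By the defining property of the Radon-Nikodym derivative, for every measurable set A,
  mu(A) = integral_A f dnu.
Since nu is a discrete measure concentrated on the atoms of X, the integral over A reduces to the sum
  mu(A) = sum_{x in A} f(x) * nu({x}).
Computing each term:
  x4: f(x4) * nu(x4) = 1/3 * 1 = 1/3.
  x5: f(x5) * nu(x5) = 7/3 * 4 = 28/3.
Summing: mu(A) = 1/3 + 28/3 = 29/3.

29/3


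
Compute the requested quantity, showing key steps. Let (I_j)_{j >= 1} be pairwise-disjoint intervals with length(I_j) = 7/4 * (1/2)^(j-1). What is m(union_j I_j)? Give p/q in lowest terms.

By countable additivity of the Lebesgue measure on pairwise disjoint measurable sets,
  m(union_{j >= 1} I_j) = sum_{j >= 1} m(I_j) = sum_{j >= 1} a * r^(j-1),
  with a = 7/4 and r = 1/2.
Since 0 < r = 1/2 < 1, the geometric series converges:
  sum_{j >= 1} a * r^(j-1) = a / (1 - r).
  = 7/4 / (1 - 1/2)
  = 7/4 / (1/2)
  = 7/2.

7/2


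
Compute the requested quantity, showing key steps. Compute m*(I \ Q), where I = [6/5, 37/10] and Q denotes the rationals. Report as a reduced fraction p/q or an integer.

The interval I = [6/5, 37/10] has m(I) = 37/10 - 6/5 = 5/2 (endpoints are measure-zero, so open/closed/half-open agree). Write I = (I cap Q) u (I \ Q). The rationals in I are countable, so m*(I cap Q) = 0 (cover each rational by intervals whose total length is arbitrarily small). By countable subadditivity m*(I) <= m*(I cap Q) + m*(I \ Q), hence m*(I \ Q) >= m(I) = 5/2. The reverse inequality m*(I \ Q) <= m*(I) = 5/2 is trivial since (I \ Q) is a subset of I. Therefore m*(I \ Q) = 5/2.

5/2


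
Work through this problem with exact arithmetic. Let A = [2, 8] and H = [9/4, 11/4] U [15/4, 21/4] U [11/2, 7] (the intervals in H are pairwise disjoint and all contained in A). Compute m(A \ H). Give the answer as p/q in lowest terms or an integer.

The ambient interval has length m(A) = 8 - 2 = 6.
Since the holes are disjoint and sit inside A, by finite additivity
  m(H) = sum_i (b_i - a_i), and m(A \ H) = m(A) - m(H).
Computing the hole measures:
  m(H_1) = 11/4 - 9/4 = 1/2.
  m(H_2) = 21/4 - 15/4 = 3/2.
  m(H_3) = 7 - 11/2 = 3/2.
Summed: m(H) = 1/2 + 3/2 + 3/2 = 7/2.
So m(A \ H) = 6 - 7/2 = 5/2.

5/2


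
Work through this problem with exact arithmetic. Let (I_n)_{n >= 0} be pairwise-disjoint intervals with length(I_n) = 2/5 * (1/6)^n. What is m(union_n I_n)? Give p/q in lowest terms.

By countable additivity of the Lebesgue measure on pairwise disjoint measurable sets,
  m(union_{n >= 0} I_n) = sum_{n >= 0} m(I_n) = sum_{n >= 0} a * r^n,
  with a = 2/5 and r = 1/6.
Since 0 < r = 1/6 < 1, the geometric series converges:
  sum_{n >= 0} a * r^n = a / (1 - r).
  = 2/5 / (1 - 1/6)
  = 2/5 / (5/6)
  = 12/25.

12/25


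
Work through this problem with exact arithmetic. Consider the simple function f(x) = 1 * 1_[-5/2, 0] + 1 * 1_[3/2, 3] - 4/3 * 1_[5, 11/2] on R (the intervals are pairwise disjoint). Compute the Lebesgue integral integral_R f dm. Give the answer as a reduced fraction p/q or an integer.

For a simple function f = sum_i c_i * 1_{A_i} with disjoint A_i,
  integral f dm = sum_i c_i * m(A_i).
Lengths of the A_i:
  m(A_1) = 0 - (-5/2) = 5/2.
  m(A_2) = 3 - 3/2 = 3/2.
  m(A_3) = 11/2 - 5 = 1/2.
Contributions c_i * m(A_i):
  (1) * (5/2) = 5/2.
  (1) * (3/2) = 3/2.
  (-4/3) * (1/2) = -2/3.
Total: 5/2 + 3/2 - 2/3 = 10/3.

10/3


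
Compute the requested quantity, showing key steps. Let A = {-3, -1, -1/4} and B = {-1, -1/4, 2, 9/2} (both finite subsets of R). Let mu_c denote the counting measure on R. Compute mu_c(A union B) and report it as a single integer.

Counting measure on a finite set equals cardinality. By inclusion-exclusion, |A union B| = |A| + |B| - |A cap B|.
|A| = 3, |B| = 4, |A cap B| = 2.
So mu_c(A union B) = 3 + 4 - 2 = 5.

5


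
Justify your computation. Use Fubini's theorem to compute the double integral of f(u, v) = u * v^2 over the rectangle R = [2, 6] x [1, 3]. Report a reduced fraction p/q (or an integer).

f(u, v) is a tensor product of a function of u and a function of v, and both factors are bounded continuous (hence Lebesgue integrable) on the rectangle, so Fubini's theorem applies:
  integral_R f d(m x m) = (integral_a1^b1 u du) * (integral_a2^b2 v^2 dv).
Inner integral in u: integral_{2}^{6} u du = (6^2 - 2^2)/2
  = 16.
Inner integral in v: integral_{1}^{3} v^2 dv = (3^3 - 1^3)/3
  = 26/3.
Product: (16) * (26/3) = 416/3.

416/3


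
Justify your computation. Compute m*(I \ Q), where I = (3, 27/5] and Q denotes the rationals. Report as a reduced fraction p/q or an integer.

The interval I = (3, 27/5] has m(I) = 27/5 - 3 = 12/5 (endpoints are measure-zero, so open/closed/half-open agree). Write I = (I cap Q) u (I \ Q). The rationals in I are countable, so m*(I cap Q) = 0 (cover each rational by intervals whose total length is arbitrarily small). By countable subadditivity m*(I) <= m*(I cap Q) + m*(I \ Q), hence m*(I \ Q) >= m(I) = 12/5. The reverse inequality m*(I \ Q) <= m*(I) = 12/5 is trivial since (I \ Q) is a subset of I. Therefore m*(I \ Q) = 12/5.

12/5


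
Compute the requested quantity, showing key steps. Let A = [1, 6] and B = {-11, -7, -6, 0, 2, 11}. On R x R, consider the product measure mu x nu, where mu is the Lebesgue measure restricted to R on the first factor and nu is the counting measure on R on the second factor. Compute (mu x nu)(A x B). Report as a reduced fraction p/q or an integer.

For a measurable rectangle A x B, the product measure satisfies
  (mu x nu)(A x B) = mu(A) * nu(B).
  mu(A) = 5.
  nu(B) = 6.
  (mu x nu)(A x B) = 5 * 6 = 30.

30


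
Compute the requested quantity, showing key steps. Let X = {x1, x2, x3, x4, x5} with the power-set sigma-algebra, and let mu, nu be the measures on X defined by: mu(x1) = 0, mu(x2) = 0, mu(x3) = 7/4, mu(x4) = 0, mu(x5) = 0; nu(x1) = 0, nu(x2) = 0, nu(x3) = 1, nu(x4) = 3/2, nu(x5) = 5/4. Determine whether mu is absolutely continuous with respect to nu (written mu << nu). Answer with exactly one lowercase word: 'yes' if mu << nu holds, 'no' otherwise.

mu << nu means: every nu-null measurable set is also mu-null; equivalently, for every atom x, if nu({x}) = 0 then mu({x}) = 0.
Checking each atom:
  x1: nu = 0, mu = 0 -> consistent with mu << nu.
  x2: nu = 0, mu = 0 -> consistent with mu << nu.
  x3: nu = 1 > 0 -> no constraint.
  x4: nu = 3/2 > 0 -> no constraint.
  x5: nu = 5/4 > 0 -> no constraint.
No atom violates the condition. Therefore mu << nu.

yes


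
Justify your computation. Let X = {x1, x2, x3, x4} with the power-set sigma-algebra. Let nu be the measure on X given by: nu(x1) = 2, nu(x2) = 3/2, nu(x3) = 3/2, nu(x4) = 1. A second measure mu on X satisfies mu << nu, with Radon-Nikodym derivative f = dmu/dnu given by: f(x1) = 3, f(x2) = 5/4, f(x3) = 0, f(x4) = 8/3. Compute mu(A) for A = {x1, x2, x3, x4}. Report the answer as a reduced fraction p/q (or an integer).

By the defining property of the Radon-Nikodym derivative, for every measurable set A,
  mu(A) = integral_A f dnu.
Since nu is a discrete measure concentrated on the atoms of X, the integral over A reduces to the sum
  mu(A) = sum_{x in A} f(x) * nu({x}).
Computing each term:
  x1: f(x1) * nu(x1) = 3 * 2 = 6.
  x2: f(x2) * nu(x2) = 5/4 * 3/2 = 15/8.
  x3: f(x3) * nu(x3) = 0 * 3/2 = 0.
  x4: f(x4) * nu(x4) = 8/3 * 1 = 8/3.
Summing: mu(A) = 6 + 15/8 + 0 + 8/3 = 253/24.

253/24


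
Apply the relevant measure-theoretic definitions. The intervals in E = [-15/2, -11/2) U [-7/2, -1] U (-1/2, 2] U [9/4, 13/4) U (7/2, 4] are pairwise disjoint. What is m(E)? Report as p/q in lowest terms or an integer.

For pairwise disjoint intervals, m(union_i I_i) = sum_i m(I_i),
and m is invariant under swapping open/closed endpoints (single points have measure 0).
So m(E) = sum_i (b_i - a_i).
  I_1 has length -11/2 - (-15/2) = 2.
  I_2 has length -1 - (-7/2) = 5/2.
  I_3 has length 2 - (-1/2) = 5/2.
  I_4 has length 13/4 - 9/4 = 1.
  I_5 has length 4 - 7/2 = 1/2.
Summing:
  m(E) = 2 + 5/2 + 5/2 + 1 + 1/2 = 17/2.

17/2


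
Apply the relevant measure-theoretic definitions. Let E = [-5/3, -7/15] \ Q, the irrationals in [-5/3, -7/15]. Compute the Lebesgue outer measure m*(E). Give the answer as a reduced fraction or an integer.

The interval I = [-5/3, -7/15] has m(I) = -7/15 - (-5/3) = 6/5 (endpoints are measure-zero, so open/closed/half-open agree). Write I = (I cap Q) u (I \ Q). The rationals in I are countable, so m*(I cap Q) = 0 (cover each rational by intervals whose total length is arbitrarily small). By countable subadditivity m*(I) <= m*(I cap Q) + m*(I \ Q), hence m*(I \ Q) >= m(I) = 6/5. The reverse inequality m*(I \ Q) <= m*(I) = 6/5 is trivial since (I \ Q) is a subset of I. Therefore m*(I \ Q) = 6/5.

6/5


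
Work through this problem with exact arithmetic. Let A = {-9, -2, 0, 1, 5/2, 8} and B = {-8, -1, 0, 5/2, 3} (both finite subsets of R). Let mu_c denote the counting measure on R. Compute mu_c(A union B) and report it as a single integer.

Counting measure on a finite set equals cardinality. By inclusion-exclusion, |A union B| = |A| + |B| - |A cap B|.
|A| = 6, |B| = 5, |A cap B| = 2.
So mu_c(A union B) = 6 + 5 - 2 = 9.

9


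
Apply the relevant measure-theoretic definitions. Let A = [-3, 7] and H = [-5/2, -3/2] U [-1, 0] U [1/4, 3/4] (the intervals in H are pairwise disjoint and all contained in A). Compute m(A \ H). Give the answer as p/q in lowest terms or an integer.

The ambient interval has length m(A) = 7 - (-3) = 10.
Since the holes are disjoint and sit inside A, by finite additivity
  m(H) = sum_i (b_i - a_i), and m(A \ H) = m(A) - m(H).
Computing the hole measures:
  m(H_1) = -3/2 - (-5/2) = 1.
  m(H_2) = 0 - (-1) = 1.
  m(H_3) = 3/4 - 1/4 = 1/2.
Summed: m(H) = 1 + 1 + 1/2 = 5/2.
So m(A \ H) = 10 - 5/2 = 15/2.

15/2


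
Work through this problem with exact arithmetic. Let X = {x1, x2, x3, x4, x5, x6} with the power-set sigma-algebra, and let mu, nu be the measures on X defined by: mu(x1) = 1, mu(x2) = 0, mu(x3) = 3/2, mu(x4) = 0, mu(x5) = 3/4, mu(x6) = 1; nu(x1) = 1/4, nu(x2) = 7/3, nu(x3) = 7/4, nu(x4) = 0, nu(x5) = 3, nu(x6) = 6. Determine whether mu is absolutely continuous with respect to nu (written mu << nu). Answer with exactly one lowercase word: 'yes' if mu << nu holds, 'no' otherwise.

mu << nu means: every nu-null measurable set is also mu-null; equivalently, for every atom x, if nu({x}) = 0 then mu({x}) = 0.
Checking each atom:
  x1: nu = 1/4 > 0 -> no constraint.
  x2: nu = 7/3 > 0 -> no constraint.
  x3: nu = 7/4 > 0 -> no constraint.
  x4: nu = 0, mu = 0 -> consistent with mu << nu.
  x5: nu = 3 > 0 -> no constraint.
  x6: nu = 6 > 0 -> no constraint.
No atom violates the condition. Therefore mu << nu.

yes


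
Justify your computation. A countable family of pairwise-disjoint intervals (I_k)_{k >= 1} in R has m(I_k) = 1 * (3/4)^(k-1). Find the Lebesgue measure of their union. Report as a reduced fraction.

By countable additivity of the Lebesgue measure on pairwise disjoint measurable sets,
  m(union_{k >= 1} I_k) = sum_{k >= 1} m(I_k) = sum_{k >= 1} a * r^(k-1),
  with a = 1 and r = 3/4.
Since 0 < r = 3/4 < 1, the geometric series converges:
  sum_{k >= 1} a * r^(k-1) = a / (1 - r).
  = 1 / (1 - 3/4)
  = 1 / (1/4)
  = 4.

4


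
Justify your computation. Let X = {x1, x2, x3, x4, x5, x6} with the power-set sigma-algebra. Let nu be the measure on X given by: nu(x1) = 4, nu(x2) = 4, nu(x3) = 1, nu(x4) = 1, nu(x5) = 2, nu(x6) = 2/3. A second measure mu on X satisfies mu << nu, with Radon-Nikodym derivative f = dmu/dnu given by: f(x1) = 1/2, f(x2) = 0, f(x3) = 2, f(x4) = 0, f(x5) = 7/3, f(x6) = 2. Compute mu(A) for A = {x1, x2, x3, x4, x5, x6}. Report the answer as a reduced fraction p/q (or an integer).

By the defining property of the Radon-Nikodym derivative, for every measurable set A,
  mu(A) = integral_A f dnu.
Since nu is a discrete measure concentrated on the atoms of X, the integral over A reduces to the sum
  mu(A) = sum_{x in A} f(x) * nu({x}).
Computing each term:
  x1: f(x1) * nu(x1) = 1/2 * 4 = 2.
  x2: f(x2) * nu(x2) = 0 * 4 = 0.
  x3: f(x3) * nu(x3) = 2 * 1 = 2.
  x4: f(x4) * nu(x4) = 0 * 1 = 0.
  x5: f(x5) * nu(x5) = 7/3 * 2 = 14/3.
  x6: f(x6) * nu(x6) = 2 * 2/3 = 4/3.
Summing: mu(A) = 2 + 0 + 2 + 0 + 14/3 + 4/3 = 10.

10


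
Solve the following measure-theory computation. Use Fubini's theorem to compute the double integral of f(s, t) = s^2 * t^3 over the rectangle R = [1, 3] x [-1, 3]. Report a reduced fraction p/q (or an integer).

f(s, t) is a tensor product of a function of s and a function of t, and both factors are bounded continuous (hence Lebesgue integrable) on the rectangle, so Fubini's theorem applies:
  integral_R f d(m x m) = (integral_a1^b1 s^2 ds) * (integral_a2^b2 t^3 dt).
Inner integral in s: integral_{1}^{3} s^2 ds = (3^3 - 1^3)/3
  = 26/3.
Inner integral in t: integral_{-1}^{3} t^3 dt = (3^4 - (-1)^4)/4
  = 20.
Product: (26/3) * (20) = 520/3.

520/3


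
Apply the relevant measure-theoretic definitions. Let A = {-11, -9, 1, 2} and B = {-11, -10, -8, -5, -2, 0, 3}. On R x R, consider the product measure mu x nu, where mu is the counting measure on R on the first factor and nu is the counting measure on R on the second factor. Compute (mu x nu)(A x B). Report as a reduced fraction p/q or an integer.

For a measurable rectangle A x B, the product measure satisfies
  (mu x nu)(A x B) = mu(A) * nu(B).
  mu(A) = 4.
  nu(B) = 7.
  (mu x nu)(A x B) = 4 * 7 = 28.

28


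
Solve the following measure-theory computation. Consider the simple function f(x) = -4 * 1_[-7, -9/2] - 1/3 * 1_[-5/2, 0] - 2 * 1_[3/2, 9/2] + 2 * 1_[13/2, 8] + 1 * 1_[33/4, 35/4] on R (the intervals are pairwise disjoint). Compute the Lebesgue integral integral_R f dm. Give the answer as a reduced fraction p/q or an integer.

For a simple function f = sum_i c_i * 1_{A_i} with disjoint A_i,
  integral f dm = sum_i c_i * m(A_i).
Lengths of the A_i:
  m(A_1) = -9/2 - (-7) = 5/2.
  m(A_2) = 0 - (-5/2) = 5/2.
  m(A_3) = 9/2 - 3/2 = 3.
  m(A_4) = 8 - 13/2 = 3/2.
  m(A_5) = 35/4 - 33/4 = 1/2.
Contributions c_i * m(A_i):
  (-4) * (5/2) = -10.
  (-1/3) * (5/2) = -5/6.
  (-2) * (3) = -6.
  (2) * (3/2) = 3.
  (1) * (1/2) = 1/2.
Total: -10 - 5/6 - 6 + 3 + 1/2 = -40/3.

-40/3


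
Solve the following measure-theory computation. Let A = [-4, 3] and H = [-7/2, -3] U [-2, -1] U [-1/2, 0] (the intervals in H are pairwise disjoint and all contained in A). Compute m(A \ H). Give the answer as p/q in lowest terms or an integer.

The ambient interval has length m(A) = 3 - (-4) = 7.
Since the holes are disjoint and sit inside A, by finite additivity
  m(H) = sum_i (b_i - a_i), and m(A \ H) = m(A) - m(H).
Computing the hole measures:
  m(H_1) = -3 - (-7/2) = 1/2.
  m(H_2) = -1 - (-2) = 1.
  m(H_3) = 0 - (-1/2) = 1/2.
Summed: m(H) = 1/2 + 1 + 1/2 = 2.
So m(A \ H) = 7 - 2 = 5.

5


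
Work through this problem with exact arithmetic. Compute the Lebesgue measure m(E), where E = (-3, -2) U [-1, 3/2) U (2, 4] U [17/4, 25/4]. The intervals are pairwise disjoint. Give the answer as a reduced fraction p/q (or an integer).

For pairwise disjoint intervals, m(union_i I_i) = sum_i m(I_i),
and m is invariant under swapping open/closed endpoints (single points have measure 0).
So m(E) = sum_i (b_i - a_i).
  I_1 has length -2 - (-3) = 1.
  I_2 has length 3/2 - (-1) = 5/2.
  I_3 has length 4 - 2 = 2.
  I_4 has length 25/4 - 17/4 = 2.
Summing:
  m(E) = 1 + 5/2 + 2 + 2 = 15/2.

15/2


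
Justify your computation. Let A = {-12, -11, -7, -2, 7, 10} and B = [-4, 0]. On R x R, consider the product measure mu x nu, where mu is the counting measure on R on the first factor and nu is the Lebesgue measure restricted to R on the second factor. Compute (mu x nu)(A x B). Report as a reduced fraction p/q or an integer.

For a measurable rectangle A x B, the product measure satisfies
  (mu x nu)(A x B) = mu(A) * nu(B).
  mu(A) = 6.
  nu(B) = 4.
  (mu x nu)(A x B) = 6 * 4 = 24.

24


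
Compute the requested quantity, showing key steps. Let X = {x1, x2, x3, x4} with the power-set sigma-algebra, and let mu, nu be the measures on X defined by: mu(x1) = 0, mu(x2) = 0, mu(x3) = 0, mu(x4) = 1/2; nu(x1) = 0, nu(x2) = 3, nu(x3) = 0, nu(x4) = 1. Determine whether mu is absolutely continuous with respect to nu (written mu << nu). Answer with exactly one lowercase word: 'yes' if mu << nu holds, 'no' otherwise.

mu << nu means: every nu-null measurable set is also mu-null; equivalently, for every atom x, if nu({x}) = 0 then mu({x}) = 0.
Checking each atom:
  x1: nu = 0, mu = 0 -> consistent with mu << nu.
  x2: nu = 3 > 0 -> no constraint.
  x3: nu = 0, mu = 0 -> consistent with mu << nu.
  x4: nu = 1 > 0 -> no constraint.
No atom violates the condition. Therefore mu << nu.

yes


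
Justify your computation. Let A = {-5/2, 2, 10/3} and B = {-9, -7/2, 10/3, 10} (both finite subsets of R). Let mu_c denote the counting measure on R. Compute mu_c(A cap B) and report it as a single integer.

Counting measure on a finite set equals cardinality. mu_c(A cap B) = |A cap B| (elements appearing in both).
Enumerating the elements of A that also lie in B gives 1 element(s).
So mu_c(A cap B) = 1.

1


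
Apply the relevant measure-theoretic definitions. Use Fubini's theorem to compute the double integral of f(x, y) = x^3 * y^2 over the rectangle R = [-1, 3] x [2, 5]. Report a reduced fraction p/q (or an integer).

f(x, y) is a tensor product of a function of x and a function of y, and both factors are bounded continuous (hence Lebesgue integrable) on the rectangle, so Fubini's theorem applies:
  integral_R f d(m x m) = (integral_a1^b1 x^3 dx) * (integral_a2^b2 y^2 dy).
Inner integral in x: integral_{-1}^{3} x^3 dx = (3^4 - (-1)^4)/4
  = 20.
Inner integral in y: integral_{2}^{5} y^2 dy = (5^3 - 2^3)/3
  = 39.
Product: (20) * (39) = 780.

780


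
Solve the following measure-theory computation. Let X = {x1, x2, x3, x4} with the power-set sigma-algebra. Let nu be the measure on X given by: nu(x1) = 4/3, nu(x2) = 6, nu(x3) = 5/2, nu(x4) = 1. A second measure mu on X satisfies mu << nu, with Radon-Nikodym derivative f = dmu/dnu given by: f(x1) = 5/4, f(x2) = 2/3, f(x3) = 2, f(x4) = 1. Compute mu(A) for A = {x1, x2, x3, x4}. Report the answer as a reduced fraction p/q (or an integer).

By the defining property of the Radon-Nikodym derivative, for every measurable set A,
  mu(A) = integral_A f dnu.
Since nu is a discrete measure concentrated on the atoms of X, the integral over A reduces to the sum
  mu(A) = sum_{x in A} f(x) * nu({x}).
Computing each term:
  x1: f(x1) * nu(x1) = 5/4 * 4/3 = 5/3.
  x2: f(x2) * nu(x2) = 2/3 * 6 = 4.
  x3: f(x3) * nu(x3) = 2 * 5/2 = 5.
  x4: f(x4) * nu(x4) = 1 * 1 = 1.
Summing: mu(A) = 5/3 + 4 + 5 + 1 = 35/3.

35/3


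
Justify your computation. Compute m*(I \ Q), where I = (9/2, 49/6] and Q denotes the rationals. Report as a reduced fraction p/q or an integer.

The interval I = (9/2, 49/6] has m(I) = 49/6 - 9/2 = 11/3 (endpoints are measure-zero, so open/closed/half-open agree). Write I = (I cap Q) u (I \ Q). The rationals in I are countable, so m*(I cap Q) = 0 (cover each rational by intervals whose total length is arbitrarily small). By countable subadditivity m*(I) <= m*(I cap Q) + m*(I \ Q), hence m*(I \ Q) >= m(I) = 11/3. The reverse inequality m*(I \ Q) <= m*(I) = 11/3 is trivial since (I \ Q) is a subset of I. Therefore m*(I \ Q) = 11/3.

11/3


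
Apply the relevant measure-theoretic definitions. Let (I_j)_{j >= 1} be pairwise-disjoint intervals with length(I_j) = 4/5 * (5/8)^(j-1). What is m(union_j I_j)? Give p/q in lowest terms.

By countable additivity of the Lebesgue measure on pairwise disjoint measurable sets,
  m(union_{j >= 1} I_j) = sum_{j >= 1} m(I_j) = sum_{j >= 1} a * r^(j-1),
  with a = 4/5 and r = 5/8.
Since 0 < r = 5/8 < 1, the geometric series converges:
  sum_{j >= 1} a * r^(j-1) = a / (1 - r).
  = 4/5 / (1 - 5/8)
  = 4/5 / (3/8)
  = 32/15.

32/15


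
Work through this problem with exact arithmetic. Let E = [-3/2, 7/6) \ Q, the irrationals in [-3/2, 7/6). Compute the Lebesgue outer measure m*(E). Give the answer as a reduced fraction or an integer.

The interval I = [-3/2, 7/6) has m(I) = 7/6 - (-3/2) = 8/3 (endpoints are measure-zero, so open/closed/half-open agree). Write I = (I cap Q) u (I \ Q). The rationals in I are countable, so m*(I cap Q) = 0 (cover each rational by intervals whose total length is arbitrarily small). By countable subadditivity m*(I) <= m*(I cap Q) + m*(I \ Q), hence m*(I \ Q) >= m(I) = 8/3. The reverse inequality m*(I \ Q) <= m*(I) = 8/3 is trivial since (I \ Q) is a subset of I. Therefore m*(I \ Q) = 8/3.

8/3


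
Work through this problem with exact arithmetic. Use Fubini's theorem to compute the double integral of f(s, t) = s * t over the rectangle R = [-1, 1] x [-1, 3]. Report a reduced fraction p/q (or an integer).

f(s, t) is a tensor product of a function of s and a function of t, and both factors are bounded continuous (hence Lebesgue integrable) on the rectangle, so Fubini's theorem applies:
  integral_R f d(m x m) = (integral_a1^b1 s ds) * (integral_a2^b2 t dt).
Inner integral in s: integral_{-1}^{1} s ds = (1^2 - (-1)^2)/2
  = 0.
Inner integral in t: integral_{-1}^{3} t dt = (3^2 - (-1)^2)/2
  = 4.
Product: (0) * (4) = 0.

0


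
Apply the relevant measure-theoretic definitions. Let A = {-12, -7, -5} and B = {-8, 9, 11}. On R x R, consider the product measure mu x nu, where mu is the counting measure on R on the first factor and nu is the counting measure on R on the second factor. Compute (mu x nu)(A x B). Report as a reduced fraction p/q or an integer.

For a measurable rectangle A x B, the product measure satisfies
  (mu x nu)(A x B) = mu(A) * nu(B).
  mu(A) = 3.
  nu(B) = 3.
  (mu x nu)(A x B) = 3 * 3 = 9.

9


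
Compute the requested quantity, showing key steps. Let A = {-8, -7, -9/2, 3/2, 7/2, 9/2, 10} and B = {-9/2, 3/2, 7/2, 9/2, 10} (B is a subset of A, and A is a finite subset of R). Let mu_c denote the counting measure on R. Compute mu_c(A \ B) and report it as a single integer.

Counting measure assigns mu_c(E) = |E| (number of elements) when E is finite. For B subset A, A \ B is the set of elements of A not in B, so |A \ B| = |A| - |B|.
|A| = 7, |B| = 5, so mu_c(A \ B) = 7 - 5 = 2.

2


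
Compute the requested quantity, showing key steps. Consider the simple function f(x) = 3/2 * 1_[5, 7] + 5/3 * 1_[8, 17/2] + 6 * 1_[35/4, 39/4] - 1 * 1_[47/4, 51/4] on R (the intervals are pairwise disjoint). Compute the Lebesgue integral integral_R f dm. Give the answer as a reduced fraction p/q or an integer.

For a simple function f = sum_i c_i * 1_{A_i} with disjoint A_i,
  integral f dm = sum_i c_i * m(A_i).
Lengths of the A_i:
  m(A_1) = 7 - 5 = 2.
  m(A_2) = 17/2 - 8 = 1/2.
  m(A_3) = 39/4 - 35/4 = 1.
  m(A_4) = 51/4 - 47/4 = 1.
Contributions c_i * m(A_i):
  (3/2) * (2) = 3.
  (5/3) * (1/2) = 5/6.
  (6) * (1) = 6.
  (-1) * (1) = -1.
Total: 3 + 5/6 + 6 - 1 = 53/6.

53/6


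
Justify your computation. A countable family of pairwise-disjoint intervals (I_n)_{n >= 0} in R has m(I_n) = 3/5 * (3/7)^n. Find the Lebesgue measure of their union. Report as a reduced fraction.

By countable additivity of the Lebesgue measure on pairwise disjoint measurable sets,
  m(union_{n >= 0} I_n) = sum_{n >= 0} m(I_n) = sum_{n >= 0} a * r^n,
  with a = 3/5 and r = 3/7.
Since 0 < r = 3/7 < 1, the geometric series converges:
  sum_{n >= 0} a * r^n = a / (1 - r).
  = 3/5 / (1 - 3/7)
  = 3/5 / (4/7)
  = 21/20.

21/20


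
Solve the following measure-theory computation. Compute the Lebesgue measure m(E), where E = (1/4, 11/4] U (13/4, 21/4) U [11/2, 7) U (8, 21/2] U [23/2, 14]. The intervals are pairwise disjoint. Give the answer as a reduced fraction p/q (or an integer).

For pairwise disjoint intervals, m(union_i I_i) = sum_i m(I_i),
and m is invariant under swapping open/closed endpoints (single points have measure 0).
So m(E) = sum_i (b_i - a_i).
  I_1 has length 11/4 - 1/4 = 5/2.
  I_2 has length 21/4 - 13/4 = 2.
  I_3 has length 7 - 11/2 = 3/2.
  I_4 has length 21/2 - 8 = 5/2.
  I_5 has length 14 - 23/2 = 5/2.
Summing:
  m(E) = 5/2 + 2 + 3/2 + 5/2 + 5/2 = 11.

11


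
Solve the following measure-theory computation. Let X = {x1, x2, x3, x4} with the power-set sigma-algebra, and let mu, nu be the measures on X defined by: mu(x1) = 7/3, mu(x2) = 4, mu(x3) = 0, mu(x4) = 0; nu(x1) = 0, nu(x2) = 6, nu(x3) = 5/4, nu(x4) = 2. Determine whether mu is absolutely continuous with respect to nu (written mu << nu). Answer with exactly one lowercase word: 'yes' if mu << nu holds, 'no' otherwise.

mu << nu means: every nu-null measurable set is also mu-null; equivalently, for every atom x, if nu({x}) = 0 then mu({x}) = 0.
Checking each atom:
  x1: nu = 0, mu = 7/3 > 0 -> violates mu << nu.
  x2: nu = 6 > 0 -> no constraint.
  x3: nu = 5/4 > 0 -> no constraint.
  x4: nu = 2 > 0 -> no constraint.
The atom(s) x1 violate the condition (nu = 0 but mu > 0). Therefore mu is NOT absolutely continuous w.r.t. nu.

no
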